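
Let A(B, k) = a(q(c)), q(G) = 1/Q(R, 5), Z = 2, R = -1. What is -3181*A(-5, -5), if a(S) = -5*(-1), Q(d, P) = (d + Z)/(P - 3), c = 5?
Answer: -15905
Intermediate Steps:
Q(d, P) = (2 + d)/(-3 + P) (Q(d, P) = (d + 2)/(P - 3) = (2 + d)/(-3 + P))
q(G) = 2 (q(G) = 1/((2 - 1)/(-3 + 5)) = 1/(1/2) = 1/((½)*1) = 1/(½) = 2)
a(S) = 5
A(B, k) = 5
-3181*A(-5, -5) = -3181*5 = -15905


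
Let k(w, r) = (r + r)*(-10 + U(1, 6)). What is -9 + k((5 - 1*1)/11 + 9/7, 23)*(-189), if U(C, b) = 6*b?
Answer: -226053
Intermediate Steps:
k(w, r) = 52*r (k(w, r) = (r + r)*(-10 + 6*6) = (2*r)*(-10 + 36) = (2*r)*26 = 52*r)
-9 + k((5 - 1*1)/11 + 9/7, 23)*(-189) = -9 + (52*23)*(-189) = -9 + 1196*(-189) = -9 - 226044 = -226053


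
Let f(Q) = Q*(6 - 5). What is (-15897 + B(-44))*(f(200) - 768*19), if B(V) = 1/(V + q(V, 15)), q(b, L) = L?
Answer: 6634913488/29 ≈ 2.2879e+8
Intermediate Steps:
f(Q) = Q (f(Q) = Q*1 = Q)
B(V) = 1/(15 + V) (B(V) = 1/(V + 15) = 1/(15 + V))
(-15897 + B(-44))*(f(200) - 768*19) = (-15897 + 1/(15 - 44))*(200 - 768*19) = (-15897 + 1/(-29))*(200 - 14592) = (-15897 - 1/29)*(-14392) = -461014/29*(-14392) = 6634913488/29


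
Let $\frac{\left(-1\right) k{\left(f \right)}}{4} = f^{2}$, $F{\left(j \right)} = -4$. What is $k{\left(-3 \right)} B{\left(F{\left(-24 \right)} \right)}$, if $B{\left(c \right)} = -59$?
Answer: $2124$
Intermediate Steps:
$k{\left(f \right)} = - 4 f^{2}$
$k{\left(-3 \right)} B{\left(F{\left(-24 \right)} \right)} = - 4 \left(-3\right)^{2} \left(-59\right) = \left(-4\right) 9 \left(-59\right) = \left(-36\right) \left(-59\right) = 2124$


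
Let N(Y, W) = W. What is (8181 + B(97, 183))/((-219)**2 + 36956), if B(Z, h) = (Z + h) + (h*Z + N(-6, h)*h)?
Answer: 59701/84917 ≈ 0.70305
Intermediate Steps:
B(Z, h) = Z + h + h**2 + Z*h (B(Z, h) = (Z + h) + (h*Z + h*h) = (Z + h) + (Z*h + h**2) = (Z + h) + (h**2 + Z*h) = Z + h + h**2 + Z*h)
(8181 + B(97, 183))/((-219)**2 + 36956) = (8181 + (97 + 183 + 183**2 + 97*183))/((-219)**2 + 36956) = (8181 + (97 + 183 + 33489 + 17751))/(47961 + 36956) = (8181 + 51520)/84917 = 59701*(1/84917) = 59701/84917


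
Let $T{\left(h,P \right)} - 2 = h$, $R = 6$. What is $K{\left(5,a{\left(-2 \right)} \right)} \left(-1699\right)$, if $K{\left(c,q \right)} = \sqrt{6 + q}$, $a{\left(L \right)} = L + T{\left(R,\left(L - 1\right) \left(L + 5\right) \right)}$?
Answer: $- 3398 \sqrt{3} \approx -5885.5$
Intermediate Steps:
$T{\left(h,P \right)} = 2 + h$
$a{\left(L \right)} = 8 + L$ ($a{\left(L \right)} = L + \left(2 + 6\right) = L + 8 = 8 + L$)
$K{\left(5,a{\left(-2 \right)} \right)} \left(-1699\right) = \sqrt{6 + \left(8 - 2\right)} \left(-1699\right) = \sqrt{6 + 6} \left(-1699\right) = \sqrt{12} \left(-1699\right) = 2 \sqrt{3} \left(-1699\right) = - 3398 \sqrt{3}$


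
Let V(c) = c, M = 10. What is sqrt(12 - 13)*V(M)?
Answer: 10*I ≈ 10.0*I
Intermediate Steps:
sqrt(12 - 13)*V(M) = sqrt(12 - 13)*10 = sqrt(-1)*10 = I*10 = 10*I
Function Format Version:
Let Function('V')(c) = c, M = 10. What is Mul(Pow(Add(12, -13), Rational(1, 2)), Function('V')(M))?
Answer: Mul(10, I) ≈ Mul(10.000, I)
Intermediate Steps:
Mul(Pow(Add(12, -13), Rational(1, 2)), Function('V')(M)) = Mul(Pow(Add(12, -13), Rational(1, 2)), 10) = Mul(Pow(-1, Rational(1, 2)), 10) = Mul(I, 10) = Mul(10, I)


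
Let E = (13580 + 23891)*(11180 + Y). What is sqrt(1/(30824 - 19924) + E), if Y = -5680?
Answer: sqrt(244856123050109)/1090 ≈ 14356.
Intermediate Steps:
E = 206090500 (E = (13580 + 23891)*(11180 - 5680) = 37471*5500 = 206090500)
sqrt(1/(30824 - 19924) + E) = sqrt(1/(30824 - 19924) + 206090500) = sqrt(1/10900 + 206090500) = sqrt(2246386450001/10900) = sqrt(244856123050109)/1090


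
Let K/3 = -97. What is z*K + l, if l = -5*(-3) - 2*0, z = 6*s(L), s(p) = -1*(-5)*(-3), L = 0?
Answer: 26205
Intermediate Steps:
s(p) = -15 (s(p) = 5*(-3) = -15)
K = -291 (K = 3*(-97) = -291)
z = -90 (z = 6*(-15) = -90)
l = 15 (l = 15 + 0 = 15)
z*K + l = -90*(-291) + 15 = 26190 + 15 = 26205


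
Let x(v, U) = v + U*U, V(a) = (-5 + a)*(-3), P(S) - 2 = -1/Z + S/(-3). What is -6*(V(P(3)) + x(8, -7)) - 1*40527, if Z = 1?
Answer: -40959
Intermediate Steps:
P(S) = 1 - S/3 (P(S) = 2 + (-1/1 + S/(-3)) = 2 + (-1*1 + S*(-1/3)) = 2 + (-1 - S/3) = 1 - S/3)
V(a) = 15 - 3*a
x(v, U) = v + U**2
-6*(V(P(3)) + x(8, -7)) - 1*40527 = -6*((15 - 3*(1 - 1/3*3)) + (8 + (-7)**2)) - 1*40527 = -6*((15 - 3*(1 - 1)) + (8 + 49)) - 40527 = -6*((15 - 3*0) + 57) - 40527 = -6*((15 + 0) + 57) - 40527 = -6*(15 + 57) - 40527 = -6*72 - 40527 = -432 - 40527 = -40959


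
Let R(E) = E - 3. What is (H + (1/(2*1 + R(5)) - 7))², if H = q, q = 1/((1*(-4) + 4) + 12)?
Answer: 400/9 ≈ 44.444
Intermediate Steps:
R(E) = -3 + E
q = 1/12 (q = 1/((-4 + 4) + 12) = 1/(0 + 12) = 1/12 ≈ 0.083333)
H = 1/12 ≈ 0.083333
(H + (1/(2*1 + R(5)) - 7))² = (1/12 + (1/(2*1 + (-3 + 5)) - 7))² = (1/12 + (1/(2 + 2) - 7))² = (1/12 + (1/4 - 7))² = (1/12 + (¼ - 7))² = (1/12 - 27/4)² = (-20/3)² = 400/9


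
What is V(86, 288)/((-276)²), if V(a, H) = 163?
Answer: 163/76176 ≈ 0.0021398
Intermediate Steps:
V(86, 288)/((-276)²) = 163/((-276)²) = 163/76176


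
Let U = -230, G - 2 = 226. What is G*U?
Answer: -52440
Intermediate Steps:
G = 228 (G = 2 + 226 = 228)
G*U = 228*(-230) = -52440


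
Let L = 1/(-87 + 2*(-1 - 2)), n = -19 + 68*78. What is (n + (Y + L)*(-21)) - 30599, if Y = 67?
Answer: -828344/31 ≈ -26721.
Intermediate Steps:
n = 5285 (n = -19 + 5304 = 5285)
L = -1/93 (L = 1/(-87 + 2*(-3)) = 1/(-87 - 6) = 1/(-93) = -1/93 ≈ -0.010753)
(n + (Y + L)*(-21)) - 30599 = (5285 + (67 - 1/93)*(-21)) - 30599 = (5285 + (6230/93)*(-21)) - 30599 = (5285 - 43610/31) - 30599 = 120225/31 - 30599 = -828344/31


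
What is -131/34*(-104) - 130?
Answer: 4602/17 ≈ 270.71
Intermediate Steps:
-131/34*(-104) - 130 = 6812/17 - 130 = 4602/17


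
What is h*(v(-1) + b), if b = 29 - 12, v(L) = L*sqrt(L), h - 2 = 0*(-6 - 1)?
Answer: 34 - 2*I ≈ 34.0 - 2.0*I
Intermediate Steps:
h = 2 (h = 2 + 0*(-6 - 1) = 2 + 0*(-7) = 2 + 0 = 2)
v(L) = L**(3/2)
b = 17
h*(v(-1) + b) = 2*((-1)**(3/2) + 17) = 2*(-I + 17) = 2*(17 - I) = 34 - 2*I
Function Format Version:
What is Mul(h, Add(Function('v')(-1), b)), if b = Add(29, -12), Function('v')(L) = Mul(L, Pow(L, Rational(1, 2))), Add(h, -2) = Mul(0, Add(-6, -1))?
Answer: Add(34, Mul(-2, I)) ≈ Add(34.000, Mul(-2.0000, I))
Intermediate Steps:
h = 2 (h = Add(2, Mul(0, Add(-6, -1))) = Add(2, Mul(0, -7)) = Add(2, 0) = 2)
Function('v')(L) = Pow(L, Rational(3, 2))
b = 17
Mul(h, Add(Function('v')(-1), b)) = Mul(2, Add(Pow(-1, Rational(3, 2)), 17)) = Mul(2, Add(Mul(-1, I), 17)) = Mul(2, Add(17, Mul(-1, I))) = Add(34, Mul(-2, I))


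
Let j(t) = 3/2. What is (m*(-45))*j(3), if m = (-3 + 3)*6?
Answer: 0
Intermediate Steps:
m = 0 (m = 0*6 = 0)
j(t) = 3/2 (j(t) = 3*(½) = 3/2)
(m*(-45))*j(3) = (0*(-45))*(3/2) = 0*(3/2) = 0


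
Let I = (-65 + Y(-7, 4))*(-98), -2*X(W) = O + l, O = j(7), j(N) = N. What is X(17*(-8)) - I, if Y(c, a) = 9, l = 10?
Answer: -10993/2 ≈ -5496.5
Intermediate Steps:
O = 7
X(W) = -17/2 (X(W) = -(7 + 10)/2 = -½*17 = -17/2)
I = 5488 (I = (-65 + 9)*(-98) = -56*(-98) = 5488)
X(17*(-8)) - I = -17/2 - 1*5488 = -17/2 - 5488 = -10993/2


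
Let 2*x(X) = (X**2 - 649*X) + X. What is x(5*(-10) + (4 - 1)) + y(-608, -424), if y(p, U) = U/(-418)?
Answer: 6827409/418 ≈ 16334.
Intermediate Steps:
y(p, U) = -U/418 (y(p, U) = U*(-1/418) = -U/418)
x(X) = X**2/2 - 324*X (x(X) = ((X**2 - 649*X) + X)/2 = (X**2 - 648*X)/2 = X**2/2 - 324*X)
x(5*(-10) + (4 - 1)) + y(-608, -424) = (5*(-10) + (4 - 1))*(-648 + (5*(-10) + (4 - 1)))/2 - 1/418*(-424) = (-50 + 3)*(-648 + (-50 + 3))/2 + 212/209 = (1/2)*(-47)*(-648 - 47) + 212/209 = (1/2)*(-47)*(-695) + 212/209 = 32665/2 + 212/209 = 6827409/418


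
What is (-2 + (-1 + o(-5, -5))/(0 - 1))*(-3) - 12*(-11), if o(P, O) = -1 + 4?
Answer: 144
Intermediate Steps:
o(P, O) = 3
(-2 + (-1 + o(-5, -5))/(0 - 1))*(-3) - 12*(-11) = (-2 + (-1 + 3)/(0 - 1))*(-3) - 12*(-11) = (-2 + 2/(-1))*(-3) + 132 = (-2 + 2*(-1))*(-3) + 132 = (-2 - 2)*(-3) + 132 = -4*(-3) + 132 = 12 + 132 = 144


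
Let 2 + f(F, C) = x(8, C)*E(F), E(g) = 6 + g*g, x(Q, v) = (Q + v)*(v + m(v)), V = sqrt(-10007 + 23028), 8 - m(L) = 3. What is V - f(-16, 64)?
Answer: -1301614 + sqrt(13021) ≈ -1.3015e+6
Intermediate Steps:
m(L) = 5 (m(L) = 8 - 1*3 = 8 - 3 = 5)
V = sqrt(13021) ≈ 114.11
x(Q, v) = (5 + v)*(Q + v) (x(Q, v) = (Q + v)*(v + 5) = (Q + v)*(5 + v) = (5 + v)*(Q + v))
E(g) = 6 + g**2
f(F, C) = -2 + (6 + F**2)*(40 + C**2 + 13*C) (f(F, C) = -2 + (C**2 + 5*8 + 5*C + 8*C)*(6 + F**2) = -2 + (C**2 + 40 + 5*C + 8*C)*(6 + F**2) = -2 + (40 + C**2 + 13*C)*(6 + F**2) = -2 + (6 + F**2)*(40 + C**2 + 13*C))
V - f(-16, 64) = sqrt(13021) - (-2 + (6 + (-16)**2)*(40 + 64**2 + 13*64)) = sqrt(13021) - (-2 + (6 + 256)*(40 + 4096 + 832)) = sqrt(13021) - (-2 + 262*4968) = sqrt(13021) - (-2 + 1301616) = sqrt(13021) - 1*1301614 = sqrt(13021) - 1301614 = -1301614 + sqrt(13021)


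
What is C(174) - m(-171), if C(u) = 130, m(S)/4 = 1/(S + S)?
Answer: 22232/171 ≈ 130.01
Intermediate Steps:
m(S) = 2/S (m(S) = 4/(S + S) = 4/((2*S)) = 4*(1/(2*S)) = 2/S)
C(174) - m(-171) = 130 - 2/(-171) = 130 - 2*(-1)/171 = 130 - 1*(-2/171) = 130 + 2/171 = 22232/171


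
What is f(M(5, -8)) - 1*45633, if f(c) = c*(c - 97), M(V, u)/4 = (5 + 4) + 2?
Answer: -47965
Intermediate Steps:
M(V, u) = 44 (M(V, u) = 4*((5 + 4) + 2) = 4*(9 + 2) = 4*11 = 44)
f(c) = c*(-97 + c)
f(M(5, -8)) - 1*45633 = 44*(-97 + 44) - 1*45633 = 44*(-53) - 45633 = -2332 - 45633 = -47965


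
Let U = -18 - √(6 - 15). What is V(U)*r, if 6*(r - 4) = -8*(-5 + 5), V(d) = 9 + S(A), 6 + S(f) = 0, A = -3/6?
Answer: 12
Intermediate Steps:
A = -½ (A = -3*⅙ = -½ ≈ -0.50000)
S(f) = -6 (S(f) = -6 + 0 = -6)
U = -18 - 3*I (U = -18 - √(-9) = -18 - 3*I ≈ -18.0 - 3.0*I)
V(d) = 3 (V(d) = 9 - 6 = 3)
r = 4 (r = 4 + (-8*(-5 + 5))/6 = 4 + (-8*0)/6 = 4 + (⅙)*0 = 4 + 0 = 4)
V(U)*r = 3*4 = 12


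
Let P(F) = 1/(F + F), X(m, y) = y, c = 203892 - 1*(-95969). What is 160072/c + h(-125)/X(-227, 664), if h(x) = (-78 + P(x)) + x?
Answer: 11353706389/49776926000 ≈ 0.22809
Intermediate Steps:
c = 299861 (c = 203892 + 95969 = 299861)
P(F) = 1/(2*F)
h(x) = -78 + x + 1/(2*x) (h(x) = (-78 + 1/(2*x)) + x = -78 + x + 1/(2*x))
160072/c + h(-125)/X(-227, 664) = 160072/299861 + (-78 - 125 + (1/2)/(-125))/664 = 160072*(1/299861) + (-78 - 125 + (1/2)*(-1/125))*(1/664) = 160072/299861 + (-78 - 125 - 1/250)*(1/664) = 160072/299861 - 50751/250*1/664 = 160072/299861 - 50751/166000 = 11353706389/49776926000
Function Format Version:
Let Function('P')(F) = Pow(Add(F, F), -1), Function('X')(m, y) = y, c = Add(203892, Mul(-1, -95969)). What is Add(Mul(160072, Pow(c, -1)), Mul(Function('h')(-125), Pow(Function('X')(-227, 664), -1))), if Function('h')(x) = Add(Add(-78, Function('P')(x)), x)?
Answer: Rational(11353706389, 49776926000) ≈ 0.22809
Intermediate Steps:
c = 299861 (c = Add(203892, 95969) = 299861)
Function('P')(F) = Mul(Rational(1, 2), Pow(F, -1)) (Function('P')(F) = Pow(Mul(2, F), -1) = Mul(Rational(1, 2), Pow(F, -1)))
Function('h')(x) = Add(-78, x, Mul(Rational(1, 2), Pow(x, -1))) (Function('h')(x) = Add(Add(-78, Mul(Rational(1, 2), Pow(x, -1))), x) = Add(-78, x, Mul(Rational(1, 2), Pow(x, -1))))
Add(Mul(160072, Pow(c, -1)), Mul(Function('h')(-125), Pow(Function('X')(-227, 664), -1))) = Add(Mul(160072, Pow(299861, -1)), Mul(Add(-78, -125, Mul(Rational(1, 2), Pow(-125, -1))), Pow(664, -1))) = Add(Mul(160072, Rational(1, 299861)), Mul(Add(-78, -125, Mul(Rational(1, 2), Rational(-1, 125))), Rational(1, 664))) = Add(Rational(160072, 299861), Mul(Add(-78, -125, Rational(-1, 250)), Rational(1, 664))) = Add(Rational(160072, 299861), Mul(Rational(-50751, 250), Rational(1, 664))) = Add(Rational(160072, 299861), Rational(-50751, 166000)) = Rational(11353706389, 49776926000)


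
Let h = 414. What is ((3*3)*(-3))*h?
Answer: -11178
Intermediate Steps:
((3*3)*(-3))*h = ((3*3)*(-3))*414 = (9*(-3))*414 = -27*414 = -11178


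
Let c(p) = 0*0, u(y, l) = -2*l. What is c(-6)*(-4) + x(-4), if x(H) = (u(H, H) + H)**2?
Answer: 16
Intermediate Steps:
c(p) = 0
x(H) = H**2 (x(H) = (-2*H + H)**2 = (-H)**2 = H**2)
c(-6)*(-4) + x(-4) = 0*(-4) + (-4)**2 = 0 + 16 = 16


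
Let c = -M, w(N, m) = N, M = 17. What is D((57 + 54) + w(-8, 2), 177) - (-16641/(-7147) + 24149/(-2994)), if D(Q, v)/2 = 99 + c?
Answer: 3632061101/21398118 ≈ 169.74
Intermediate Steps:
c = -17 (c = -1*17 = -17)
D(Q, v) = 164 (D(Q, v) = 2*(99 - 17) = 2*82 = 164)
D((57 + 54) + w(-8, 2), 177) - (-16641/(-7147) + 24149/(-2994)) = 164 - (-16641/(-7147) + 24149/(-2994)) = 164 - (-16641*(-1/7147) + 24149*(-1/2994)) = 164 - (16641/7147 - 24149/2994) = 164 - 1*(-122769749/21398118) = 164 + 122769749/21398118 = 3632061101/21398118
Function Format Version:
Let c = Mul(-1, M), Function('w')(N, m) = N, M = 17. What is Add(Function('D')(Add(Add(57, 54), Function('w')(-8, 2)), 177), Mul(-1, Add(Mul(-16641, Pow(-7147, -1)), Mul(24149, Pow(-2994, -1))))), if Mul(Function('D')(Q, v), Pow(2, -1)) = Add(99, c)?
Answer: Rational(3632061101, 21398118) ≈ 169.74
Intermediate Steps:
c = -17 (c = Mul(-1, 17) = -17)
Function('D')(Q, v) = 164 (Function('D')(Q, v) = Mul(2, Add(99, -17)) = Mul(2, 82) = 164)
Add(Function('D')(Add(Add(57, 54), Function('w')(-8, 2)), 177), Mul(-1, Add(Mul(-16641, Pow(-7147, -1)), Mul(24149, Pow(-2994, -1))))) = Add(164, Mul(-1, Add(Mul(-16641, Pow(-7147, -1)), Mul(24149, Pow(-2994, -1))))) = Add(164, Mul(-1, Add(Mul(-16641, Rational(-1, 7147)), Mul(24149, Rational(-1, 2994))))) = Add(164, Mul(-1, Add(Rational(16641, 7147), Rational(-24149, 2994)))) = Add(164, Mul(-1, Rational(-122769749, 21398118))) = Add(164, Rational(122769749, 21398118)) = Rational(3632061101, 21398118)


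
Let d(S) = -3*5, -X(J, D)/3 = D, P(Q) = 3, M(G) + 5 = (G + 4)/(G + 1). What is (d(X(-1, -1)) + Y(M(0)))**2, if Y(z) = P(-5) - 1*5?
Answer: 289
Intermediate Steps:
M(G) = -5 + (4 + G)/(1 + G) (M(G) = -5 + (G + 4)/(G + 1) = -5 + (4 + G)/(1 + G))
X(J, D) = -3*D
d(S) = -15
Y(z) = -2 (Y(z) = 3 - 1*5 = 3 - 5 = -2)
(d(X(-1, -1)) + Y(M(0)))**2 = (-15 - 2)**2 = (-17)**2 = 289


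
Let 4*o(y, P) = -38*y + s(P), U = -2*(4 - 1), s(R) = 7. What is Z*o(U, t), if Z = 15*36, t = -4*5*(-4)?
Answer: 31725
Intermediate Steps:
t = 80 (t = -20*(-4) = 80)
U = -6 (U = -2*3 = -6)
o(y, P) = 7/4 - 19*y/2 (o(y, P) = (-38*y + 7)/4 = (7 - 38*y)/4 = 7/4 - 19*y/2)
Z = 540
Z*o(U, t) = 540*(7/4 - 19/2*(-6)) = 540*(7/4 + 57) = 540*(235/4) = 31725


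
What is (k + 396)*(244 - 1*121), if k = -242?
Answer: 18942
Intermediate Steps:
(k + 396)*(244 - 1*121) = (-242 + 396)*(244 - 1*121) = 154*(244 - 121) = 154*123 = 18942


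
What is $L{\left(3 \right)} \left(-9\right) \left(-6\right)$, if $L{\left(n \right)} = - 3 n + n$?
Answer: $-324$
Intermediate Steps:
$L{\left(n \right)} = - 2 n$
$L{\left(3 \right)} \left(-9\right) \left(-6\right) = \left(-2\right) 3 \left(-9\right) \left(-6\right) = \left(-6\right) \left(-9\right) \left(-6\right) = 54 \left(-6\right) = -324$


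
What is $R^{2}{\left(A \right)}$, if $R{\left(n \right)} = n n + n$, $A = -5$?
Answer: $400$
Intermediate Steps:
$R{\left(n \right)} = n + n^{2}$ ($R{\left(n \right)} = n^{2} + n = n + n^{2}$)
$R^{2}{\left(A \right)} = \left(- 5 \left(1 - 5\right)\right)^{2} = \left(\left(-5\right) \left(-4\right)\right)^{2} = 20^{2} = 400$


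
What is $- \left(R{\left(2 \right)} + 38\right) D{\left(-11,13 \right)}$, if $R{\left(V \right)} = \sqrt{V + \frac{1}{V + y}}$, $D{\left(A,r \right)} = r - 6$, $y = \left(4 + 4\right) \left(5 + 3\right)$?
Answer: $-266 - \frac{7 \sqrt{8778}}{66} \approx -275.94$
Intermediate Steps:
$y = 64$ ($y = 8 \cdot 8 = 64$)
$D{\left(A,r \right)} = -6 + r$
$R{\left(V \right)} = \sqrt{V + \frac{1}{64 + V}}$ ($R{\left(V \right)} = \sqrt{V + \frac{1}{V + 64}} = \sqrt{V + \frac{1}{64 + V}}$)
$- \left(R{\left(2 \right)} + 38\right) D{\left(-11,13 \right)} = - \left(\sqrt{\frac{1 + 2 \left(64 + 2\right)}{64 + 2}} + 38\right) \left(-6 + 13\right) = - \left(\sqrt{\frac{1 + 2 \cdot 66}{66}} + 38\right) 7 = - \left(\sqrt{\frac{1 + 132}{66}} + 38\right) 7 = - \left(\sqrt{\frac{1}{66} \cdot 133} + 38\right) 7 = - \left(\sqrt{\frac{133}{66}} + 38\right) 7 = - \left(\frac{\sqrt{8778}}{66} + 38\right) 7 = - \left(38 + \frac{\sqrt{8778}}{66}\right) 7 = - (266 + \frac{7 \sqrt{8778}}{66}) = -266 - \frac{7 \sqrt{8778}}{66}$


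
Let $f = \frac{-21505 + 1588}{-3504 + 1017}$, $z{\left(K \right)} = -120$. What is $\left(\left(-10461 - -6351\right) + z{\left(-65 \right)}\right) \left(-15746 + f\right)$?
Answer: $\frac{55187942850}{829} \approx 6.6572 \cdot 10^{7}$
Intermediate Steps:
$f = \frac{6639}{829}$ ($f = - \frac{19917}{-2487} = \left(-19917\right) \left(- \frac{1}{2487}\right) = \frac{6639}{829} \approx 8.0084$)
$\left(\left(-10461 - -6351\right) + z{\left(-65 \right)}\right) \left(-15746 + f\right) = \left(\left(-10461 - -6351\right) - 120\right) \left(-15746 + \frac{6639}{829}\right) = \left(\left(-10461 + 6351\right) - 120\right) \left(- \frac{13046795}{829}\right) = \left(-4110 - 120\right) \left(- \frac{13046795}{829}\right) = \left(-4230\right) \left(- \frac{13046795}{829}\right) = \frac{55187942850}{829}$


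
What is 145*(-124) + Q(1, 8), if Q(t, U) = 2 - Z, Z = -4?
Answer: -17974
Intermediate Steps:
Q(t, U) = 6 (Q(t, U) = 2 - 1*(-4) = 2 + 4 = 6)
145*(-124) + Q(1, 8) = 145*(-124) + 6 = -17980 + 6 = -17974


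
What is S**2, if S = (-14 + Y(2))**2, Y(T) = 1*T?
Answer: 20736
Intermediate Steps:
Y(T) = T
S = 144 (S = (-14 + 2)**2 = (-12)**2 = 144)
S**2 = 144**2 = 20736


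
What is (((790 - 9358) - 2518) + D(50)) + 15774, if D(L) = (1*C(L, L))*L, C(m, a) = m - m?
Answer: 4688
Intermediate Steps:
C(m, a) = 0
D(L) = 0 (D(L) = (1*0)*L = 0*L = 0)
(((790 - 9358) - 2518) + D(50)) + 15774 = (((790 - 9358) - 2518) + 0) + 15774 = ((-8568 - 2518) + 0) + 15774 = (-11086 + 0) + 15774 = -11086 + 15774 = 4688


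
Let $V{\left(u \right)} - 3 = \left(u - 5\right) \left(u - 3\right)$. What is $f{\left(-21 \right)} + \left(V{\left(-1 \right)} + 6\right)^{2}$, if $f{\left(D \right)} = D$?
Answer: $1068$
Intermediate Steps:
$V{\left(u \right)} = 3 + \left(-5 + u\right) \left(-3 + u\right)$ ($V{\left(u \right)} = 3 + \left(u - 5\right) \left(u - 3\right) = 3 + \left(-5 + u\right) \left(-3 + u\right)$)
$f{\left(-21 \right)} + \left(V{\left(-1 \right)} + 6\right)^{2} = -21 + \left(\left(18 + \left(-1\right)^{2} - -8\right) + 6\right)^{2} = -21 + \left(\left(18 + 1 + 8\right) + 6\right)^{2} = -21 + \left(27 + 6\right)^{2} = -21 + 33^{2} = -21 + 1089 = 1068$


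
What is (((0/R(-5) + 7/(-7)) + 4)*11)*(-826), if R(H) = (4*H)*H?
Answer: -27258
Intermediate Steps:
R(H) = 4*H**2
(((0/R(-5) + 7/(-7)) + 4)*11)*(-826) = (((0/((4*(-5)**2)) + 7/(-7)) + 4)*11)*(-826) = (((0/((4*25)) + 7*(-1/7)) + 4)*11)*(-826) = (((0/100 - 1) + 4)*11)*(-826) = (((0*(1/100) - 1) + 4)*11)*(-826) = (((0 - 1) + 4)*11)*(-826) = ((-1 + 4)*11)*(-826) = (3*11)*(-826) = 33*(-826) = -27258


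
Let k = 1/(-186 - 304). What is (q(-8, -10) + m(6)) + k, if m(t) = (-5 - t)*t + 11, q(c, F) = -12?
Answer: -32831/490 ≈ -67.002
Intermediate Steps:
k = -1/490 (k = 1/(-490) = -1/490 ≈ -0.0020408)
m(t) = 11 + t*(-5 - t) (m(t) = t*(-5 - t) + 11 = 11 + t*(-5 - t))
(q(-8, -10) + m(6)) + k = (-12 + (11 - 1*6² - 5*6)) - 1/490 = (-12 + (11 - 1*36 - 30)) - 1/490 = (-12 + (11 - 36 - 30)) - 1/490 = (-12 - 55) - 1/490 = -67 - 1/490 = -32831/490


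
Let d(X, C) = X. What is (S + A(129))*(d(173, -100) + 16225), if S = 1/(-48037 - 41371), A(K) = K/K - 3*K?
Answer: -282959698311/44704 ≈ -6.3296e+6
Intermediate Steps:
A(K) = 1 - 3*K
S = -1/89408 (S = 1/(-89408) = -1/89408 ≈ -1.1185e-5)
(S + A(129))*(d(173, -100) + 16225) = (-1/89408 + (1 - 3*129))*(173 + 16225) = (-1/89408 + (1 - 387))*16398 = (-1/89408 - 386)*16398 = -34511489/89408*16398 = -282959698311/44704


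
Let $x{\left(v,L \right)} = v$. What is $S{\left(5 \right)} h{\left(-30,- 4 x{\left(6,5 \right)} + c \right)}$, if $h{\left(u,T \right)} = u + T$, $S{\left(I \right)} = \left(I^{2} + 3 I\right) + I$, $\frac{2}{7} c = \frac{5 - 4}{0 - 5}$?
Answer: $- \frac{4923}{2} \approx -2461.5$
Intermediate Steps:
$c = - \frac{7}{10}$ ($c = \frac{7 \frac{5 - 4}{0 - 5}}{2} = \frac{7 \cdot 1 \frac{1}{-5}}{2} = \frac{7 \cdot 1 \left(- \frac{1}{5}\right)}{2} = \frac{7}{2} \left(- \frac{1}{5}\right) = - \frac{7}{10} \approx -0.7$)
$S{\left(I \right)} = I^{2} + 4 I$
$h{\left(u,T \right)} = T + u$
$S{\left(5 \right)} h{\left(-30,- 4 x{\left(6,5 \right)} + c \right)} = 5 \left(4 + 5\right) \left(\left(\left(-4\right) 6 - \frac{7}{10}\right) - 30\right) = 5 \cdot 9 \left(\left(-24 - \frac{7}{10}\right) - 30\right) = 45 \left(- \frac{247}{10} - 30\right) = 45 \left(- \frac{547}{10}\right) = - \frac{4923}{2}$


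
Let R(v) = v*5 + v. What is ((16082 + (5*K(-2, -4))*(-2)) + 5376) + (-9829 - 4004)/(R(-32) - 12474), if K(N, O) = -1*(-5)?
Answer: 90389187/4222 ≈ 21409.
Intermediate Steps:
K(N, O) = 5
R(v) = 6*v (R(v) = 5*v + v = 6*v)
((16082 + (5*K(-2, -4))*(-2)) + 5376) + (-9829 - 4004)/(R(-32) - 12474) = ((16082 + (5*5)*(-2)) + 5376) + (-9829 - 4004)/(6*(-32) - 12474) = ((16082 + 25*(-2)) + 5376) - 13833/(-192 - 12474) = ((16082 - 50) + 5376) - 13833/(-12666) = (16032 + 5376) - 13833*(-1/12666) = 21408 + 4611/4222 = 90389187/4222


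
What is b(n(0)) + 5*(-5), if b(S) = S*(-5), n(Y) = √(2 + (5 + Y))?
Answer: -25 - 5*√7 ≈ -38.229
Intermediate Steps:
n(Y) = √(7 + Y)
b(S) = -5*S
b(n(0)) + 5*(-5) = -5*√(7 + 0) + 5*(-5) = -5*√7 - 25 = -25 - 5*√7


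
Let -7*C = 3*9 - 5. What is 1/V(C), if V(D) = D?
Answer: -7/22 ≈ -0.31818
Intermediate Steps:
C = -22/7 (C = -(3*9 - 5)/7 = -(27 - 5)/7 = -1/7*22 = -22/7 ≈ -3.1429)
1/V(C) = 1/(-22/7) = -7/22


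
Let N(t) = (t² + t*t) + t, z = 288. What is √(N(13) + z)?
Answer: 3*√71 ≈ 25.278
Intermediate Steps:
N(t) = t + 2*t² (N(t) = (t² + t²) + t = 2*t² + t = t + 2*t²)
√(N(13) + z) = √(13*(1 + 2*13) + 288) = √(13*(1 + 26) + 288) = √(13*27 + 288) = √(351 + 288) = √639 = 3*√71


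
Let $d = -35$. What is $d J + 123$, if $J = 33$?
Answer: $-1032$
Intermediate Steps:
$d J + 123 = \left(-35\right) 33 + 123 = -1155 + 123 = -1032$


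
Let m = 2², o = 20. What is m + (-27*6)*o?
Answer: -3236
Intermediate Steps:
m = 4
m + (-27*6)*o = 4 - 27*6*20 = 4 - 162*20 = 4 - 3240 = -3236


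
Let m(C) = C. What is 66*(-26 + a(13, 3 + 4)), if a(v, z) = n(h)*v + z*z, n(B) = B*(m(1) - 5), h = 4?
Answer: -12210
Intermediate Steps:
n(B) = -4*B (n(B) = B*(1 - 5) = B*(-4) = -4*B)
a(v, z) = z² - 16*v (a(v, z) = (-4*4)*v + z*z = -16*v + z² = z² - 16*v)
66*(-26 + a(13, 3 + 4)) = 66*(-26 + ((3 + 4)² - 16*13)) = 66*(-26 + (7² - 208)) = 66*(-26 + (49 - 208)) = 66*(-26 - 159) = 66*(-185) = -12210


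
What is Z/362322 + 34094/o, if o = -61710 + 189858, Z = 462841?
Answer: 2986048114/1934618319 ≈ 1.5435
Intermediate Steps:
o = 128148
Z/362322 + 34094/o = 462841/362322 + 34094/128148 = 462841*(1/362322) + 34094*(1/128148) = 462841/362322 + 17047/64074 = 2986048114/1934618319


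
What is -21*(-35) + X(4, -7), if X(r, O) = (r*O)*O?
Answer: 931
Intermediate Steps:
X(r, O) = r*O**2 (X(r, O) = (O*r)*O = r*O**2)
-21*(-35) + X(4, -7) = -21*(-35) + 4*(-7)**2 = 735 + 4*49 = 735 + 196 = 931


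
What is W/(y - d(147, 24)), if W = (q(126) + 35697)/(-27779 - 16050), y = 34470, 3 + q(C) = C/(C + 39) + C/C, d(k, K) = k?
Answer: -1963267/82738852185 ≈ -2.3728e-5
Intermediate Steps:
q(C) = -2 + C/(39 + C) (q(C) = -3 + (C/(C + 39) + C/C) = -3 + (C/(39 + C) + 1) = -3 + (1 + C/(39 + C)) = -2 + C/(39 + C))
W = -1963267/2410595 (W = ((-78 - 1*126)/(39 + 126) + 35697)/(-27779 - 16050) = ((-78 - 126)/165 + 35697)/(-43829) = ((1/165)*(-204) + 35697)*(-1/43829) = (-68/55 + 35697)*(-1/43829) = (1963267/55)*(-1/43829) = -1963267/2410595 ≈ -0.81443)
W/(y - d(147, 24)) = -1963267/(2410595*(34470 - 1*147)) = -1963267/(2410595*(34470 - 147)) = -1963267/2410595/34323 = -1963267/2410595*1/34323 = -1963267/82738852185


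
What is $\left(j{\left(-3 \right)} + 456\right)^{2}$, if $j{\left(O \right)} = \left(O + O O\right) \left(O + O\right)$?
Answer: $176400$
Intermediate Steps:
$j{\left(O \right)} = 2 O \left(O + O^{2}\right)$ ($j{\left(O \right)} = \left(O + O^{2}\right) 2 O = 2 O \left(O + O^{2}\right)$)
$\left(j{\left(-3 \right)} + 456\right)^{2} = \left(2 \left(-3\right)^{2} \left(1 - 3\right) + 456\right)^{2} = \left(2 \cdot 9 \left(-2\right) + 456\right)^{2} = \left(-36 + 456\right)^{2} = 420^{2} = 176400$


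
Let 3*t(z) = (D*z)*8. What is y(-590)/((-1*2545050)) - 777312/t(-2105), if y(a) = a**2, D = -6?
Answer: -2487527392/107146605 ≈ -23.216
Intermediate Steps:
t(z) = -16*z (t(z) = (-6*z*8)/3 = (-48*z)/3 = -16*z)
y(-590)/((-1*2545050)) - 777312/t(-2105) = (-590)**2/((-1*2545050)) - 777312/((-16*(-2105))) = 348100/(-2545050) - 777312/33680 = 348100*(-1/2545050) - 777312*1/33680 = -6962/50901 - 48582/2105 = -2487527392/107146605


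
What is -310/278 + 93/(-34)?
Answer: -18197/4726 ≈ -3.8504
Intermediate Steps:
-310/278 + 93/(-34) = -310*1/278 + 93*(-1/34) = -155/139 - 93/34 = -18197/4726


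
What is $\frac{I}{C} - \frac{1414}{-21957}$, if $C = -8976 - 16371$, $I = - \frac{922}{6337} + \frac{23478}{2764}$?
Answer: $\frac{34697504963561}{541562778128554} \approx 0.064069$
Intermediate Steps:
$I = \frac{73115839}{8757734}$ ($I = \left(-922\right) \frac{1}{6337} + 23478 \cdot \frac{1}{2764} = - \frac{922}{6337} + \frac{11739}{1382} = \frac{73115839}{8757734} \approx 8.3487$)
$C = -25347$ ($C = -8976 - 16371 = -25347$)
$\frac{I}{C} - \frac{1414}{-21957} = \frac{73115839}{8757734 \left(-25347\right)} - \frac{1414}{-21957} = \frac{73115839}{8757734} \left(- \frac{1}{25347}\right) - - \frac{1414}{21957} = - \frac{73115839}{221982283698} + \frac{1414}{21957} = \frac{34697504963561}{541562778128554}$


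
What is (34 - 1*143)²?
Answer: 11881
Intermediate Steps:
(34 - 1*143)² = (34 - 143)² = (-109)² = 11881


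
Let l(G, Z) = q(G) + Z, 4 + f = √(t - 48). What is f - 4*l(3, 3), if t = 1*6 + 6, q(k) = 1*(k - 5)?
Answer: -8 + 6*I ≈ -8.0 + 6.0*I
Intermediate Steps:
q(k) = -5 + k (q(k) = 1*(-5 + k) = -5 + k)
t = 12 (t = 6 + 6 = 12)
f = -4 + 6*I (f = -4 + √(12 - 48) = -4 + √(-36) = -4 + 6*I ≈ -4.0 + 6.0*I)
l(G, Z) = -5 + G + Z (l(G, Z) = (-5 + G) + Z = -5 + G + Z)
f - 4*l(3, 3) = (-4 + 6*I) - 4*(-5 + 3 + 3) = (-4 + 6*I) - 4*1 = (-4 + 6*I) - 4 = -8 + 6*I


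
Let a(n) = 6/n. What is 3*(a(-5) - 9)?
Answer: -153/5 ≈ -30.600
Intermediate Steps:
3*(a(-5) - 9) = 3*(6/(-5) - 9) = 3*(6*(-1/5) - 9) = 3*(-6/5 - 9) = 3*(-51/5) = -153/5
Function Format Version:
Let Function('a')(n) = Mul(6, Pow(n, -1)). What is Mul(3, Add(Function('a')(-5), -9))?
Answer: Rational(-153, 5) ≈ -30.600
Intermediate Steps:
Mul(3, Add(Function('a')(-5), -9)) = Mul(3, Add(Mul(6, Pow(-5, -1)), -9)) = Mul(3, Add(Mul(6, Rational(-1, 5)), -9)) = Mul(3, Add(Rational(-6, 5), -9)) = Mul(3, Rational(-51, 5)) = Rational(-153, 5)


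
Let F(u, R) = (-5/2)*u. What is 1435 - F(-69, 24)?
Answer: 2525/2 ≈ 1262.5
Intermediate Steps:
F(u, R) = -5*u/2 (F(u, R) = (-5*½)*u = -5*u/2)
1435 - F(-69, 24) = 1435 - (-5)*(-69)/2 = 1435 - 1*345/2 = 1435 - 345/2 = 2525/2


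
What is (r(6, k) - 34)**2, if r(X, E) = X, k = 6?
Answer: 784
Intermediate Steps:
(r(6, k) - 34)**2 = (6 - 34)**2 = (-28)**2 = 784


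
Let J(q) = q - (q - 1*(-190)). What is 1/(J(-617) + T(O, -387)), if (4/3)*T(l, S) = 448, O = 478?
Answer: 1/146 ≈ 0.0068493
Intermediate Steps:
T(l, S) = 336 (T(l, S) = (¾)*448 = 336)
J(q) = -190 (J(q) = q - (q + 190) = q - (190 + q) = q + (-190 - q) = -190)
1/(J(-617) + T(O, -387)) = 1/(-190 + 336) = 1/146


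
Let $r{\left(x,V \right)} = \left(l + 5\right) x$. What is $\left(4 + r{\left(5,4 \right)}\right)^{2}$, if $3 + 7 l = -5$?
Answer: $\frac{26569}{49} \approx 542.22$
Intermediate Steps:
$l = - \frac{8}{7}$ ($l = - \frac{3}{7} + \frac{1}{7} \left(-5\right) = - \frac{3}{7} - \frac{5}{7} = - \frac{8}{7} \approx -1.1429$)
$r{\left(x,V \right)} = \frac{27 x}{7}$ ($r{\left(x,V \right)} = \left(- \frac{8}{7} + 5\right) x = \frac{27 x}{7}$)
$\left(4 + r{\left(5,4 \right)}\right)^{2} = \left(4 + \frac{27}{7} \cdot 5\right)^{2} = \left(4 + \frac{135}{7}\right)^{2} = \left(\frac{163}{7}\right)^{2} = \frac{26569}{49}$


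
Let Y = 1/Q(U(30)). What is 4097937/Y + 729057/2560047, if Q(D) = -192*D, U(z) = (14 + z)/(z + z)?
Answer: -351695312751151/609535 ≈ -5.7699e+8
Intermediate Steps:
U(z) = (14 + z)/(2*z) (U(z) = (14 + z)/((2*z)) = (14 + z)*(1/(2*z)) = (14 + z)/(2*z))
Y = -5/704 (Y = 1/(-96*(14 + 30)/30) = 1/(-96*44/30) = 1/(-192*11/15) = 1/(-704/5) = -5/704 ≈ -0.0071023)
4097937/Y + 729057/2560047 = 4097937/(-5/704) + 729057/2560047 = 4097937*(-704/5) + 729057*(1/2560047) = -2884947648/5 + 34717/121907 = -351695312751151/609535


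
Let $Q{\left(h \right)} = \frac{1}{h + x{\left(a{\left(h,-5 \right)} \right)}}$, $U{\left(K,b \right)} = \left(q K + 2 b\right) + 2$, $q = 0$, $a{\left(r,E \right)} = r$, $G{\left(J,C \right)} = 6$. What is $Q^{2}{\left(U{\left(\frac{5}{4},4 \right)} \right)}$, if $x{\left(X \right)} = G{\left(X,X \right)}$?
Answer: $\frac{1}{256} \approx 0.0039063$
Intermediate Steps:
$x{\left(X \right)} = 6$
$U{\left(K,b \right)} = 2 + 2 b$ ($U{\left(K,b \right)} = \left(0 K + 2 b\right) + 2 = \left(0 + 2 b\right) + 2 = 2 b + 2 = 2 + 2 b$)
$Q{\left(h \right)} = \frac{1}{6 + h}$ ($Q{\left(h \right)} = \frac{1}{h + 6} = \frac{1}{6 + h}$)
$Q^{2}{\left(U{\left(\frac{5}{4},4 \right)} \right)} = \left(\frac{1}{6 + \left(2 + 2 \cdot 4\right)}\right)^{2} = \left(\frac{1}{6 + \left(2 + 8\right)}\right)^{2} = \left(\frac{1}{6 + 10}\right)^{2} = \left(\frac{1}{16}\right)^{2} = \frac{1}{256}$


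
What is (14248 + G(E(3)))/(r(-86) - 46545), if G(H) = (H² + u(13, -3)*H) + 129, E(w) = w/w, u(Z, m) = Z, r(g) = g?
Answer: -1107/3587 ≈ -0.30861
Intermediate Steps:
E(w) = 1
G(H) = 129 + H² + 13*H (G(H) = (H² + 13*H) + 129 = 129 + H² + 13*H)
(14248 + G(E(3)))/(r(-86) - 46545) = (14248 + (129 + 1² + 13*1))/(-86 - 46545) = (14248 + (129 + 1 + 13))/(-46631) = (14248 + 143)*(-1/46631) = 14391*(-1/46631) = -1107/3587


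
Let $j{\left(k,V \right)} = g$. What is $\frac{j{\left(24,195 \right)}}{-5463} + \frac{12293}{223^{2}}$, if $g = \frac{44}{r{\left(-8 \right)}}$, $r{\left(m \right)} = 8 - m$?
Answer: $\frac{268079617}{1086678108} \approx 0.2467$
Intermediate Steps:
$g = \frac{11}{4}$ ($g = \frac{44}{8 - -8} = \frac{44}{8 + 8} = \frac{44}{16} = 44 \cdot \frac{1}{16} = \frac{11}{4} \approx 2.75$)
$j{\left(k,V \right)} = \frac{11}{4}$
$\frac{j{\left(24,195 \right)}}{-5463} + \frac{12293}{223^{2}} = \frac{11}{4 \left(-5463\right)} + \frac{12293}{223^{2}} = \frac{11}{4} \left(- \frac{1}{5463}\right) + \frac{12293}{49729} = - \frac{11}{21852} + 12293 \cdot \frac{1}{49729} = - \frac{11}{21852} + \frac{12293}{49729} = \frac{268079617}{1086678108}$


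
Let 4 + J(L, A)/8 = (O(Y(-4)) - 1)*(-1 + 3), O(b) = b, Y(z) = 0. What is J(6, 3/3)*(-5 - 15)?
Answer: 960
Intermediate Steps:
J(L, A) = -48 (J(L, A) = -32 + 8*((0 - 1)*(-1 + 3)) = -32 + 8*(-1*2) = -32 + 8*(-2) = -32 - 16 = -48)
J(6, 3/3)*(-5 - 15) = -48*(-5 - 15) = -48*(-20) = 960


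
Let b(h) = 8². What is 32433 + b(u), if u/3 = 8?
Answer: 32497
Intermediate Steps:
u = 24 (u = 3*8 = 24)
b(h) = 64
32433 + b(u) = 32433 + 64 = 32497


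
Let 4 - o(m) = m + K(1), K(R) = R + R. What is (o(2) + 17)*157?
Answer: 2669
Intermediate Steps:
K(R) = 2*R
o(m) = 2 - m (o(m) = 4 - (m + 2*1) = 4 - (m + 2) = 4 - (2 + m) = 4 + (-2 - m) = 2 - m)
(o(2) + 17)*157 = ((2 - 1*2) + 17)*157 = ((2 - 2) + 17)*157 = (0 + 17)*157 = 17*157 = 2669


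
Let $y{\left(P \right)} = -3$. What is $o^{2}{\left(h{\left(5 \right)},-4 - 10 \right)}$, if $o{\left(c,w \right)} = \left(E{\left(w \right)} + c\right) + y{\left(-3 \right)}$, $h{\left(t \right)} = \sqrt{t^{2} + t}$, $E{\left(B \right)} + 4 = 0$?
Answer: $\left(7 - \sqrt{30}\right)^{2} \approx 2.3188$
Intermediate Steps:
$E{\left(B \right)} = -4$ ($E{\left(B \right)} = -4 + 0 = -4$)
$h{\left(t \right)} = \sqrt{t + t^{2}}$
$o{\left(c,w \right)} = -7 + c$ ($o{\left(c,w \right)} = \left(-4 + c\right) - 3 = -7 + c$)
$o^{2}{\left(h{\left(5 \right)},-4 - 10 \right)} = \left(-7 + \sqrt{5 \left(1 + 5\right)}\right)^{2} = \left(-7 + \sqrt{5 \cdot 6}\right)^{2} = \left(-7 + \sqrt{30}\right)^{2}$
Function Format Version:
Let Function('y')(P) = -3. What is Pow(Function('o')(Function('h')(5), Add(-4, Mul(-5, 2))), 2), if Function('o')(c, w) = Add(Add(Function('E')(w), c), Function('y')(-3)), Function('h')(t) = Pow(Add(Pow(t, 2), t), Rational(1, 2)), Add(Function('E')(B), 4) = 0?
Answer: Pow(Add(7, Mul(-1, Pow(30, Rational(1, 2)))), 2) ≈ 2.3188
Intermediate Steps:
Function('E')(B) = -4 (Function('E')(B) = Add(-4, 0) = -4)
Function('h')(t) = Pow(Add(t, Pow(t, 2)), Rational(1, 2))
Function('o')(c, w) = Add(-7, c) (Function('o')(c, w) = Add(Add(-4, c), -3) = Add(-7, c))
Pow(Function('o')(Function('h')(5), Add(-4, Mul(-5, 2))), 2) = Pow(Add(-7, Pow(Mul(5, Add(1, 5)), Rational(1, 2))), 2) = Pow(Add(-7, Pow(Mul(5, 6), Rational(1, 2))), 2) = Pow(Add(-7, Pow(30, Rational(1, 2))), 2)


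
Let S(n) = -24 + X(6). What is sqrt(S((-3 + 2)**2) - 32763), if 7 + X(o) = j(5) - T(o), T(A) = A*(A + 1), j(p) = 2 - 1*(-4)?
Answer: 7*I*sqrt(670) ≈ 181.19*I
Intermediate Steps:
j(p) = 6 (j(p) = 2 + 4 = 6)
T(A) = A*(1 + A)
X(o) = -1 - o*(1 + o) (X(o) = -7 + (6 - o*(1 + o)) = -1 - o*(1 + o))
S(n) = -67 (S(n) = -24 + (-1 - 1*6*(1 + 6)) = -24 + (-1 - 1*6*7) = -24 + (-1 - 42) = -24 - 43 = -67)
sqrt(S((-3 + 2)**2) - 32763) = sqrt(-67 - 32763) = sqrt(-32830) = 7*I*sqrt(670)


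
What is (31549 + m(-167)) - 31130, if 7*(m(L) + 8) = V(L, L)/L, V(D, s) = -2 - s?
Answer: 480294/1169 ≈ 410.86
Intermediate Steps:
m(L) = -8 + (-2 - L)/(7*L) (m(L) = -8 + ((-2 - L)/L)/7 = -8 + (-2 - L)/(7*L))
(31549 + m(-167)) - 31130 = (31549 + (⅐)*(-2 - 57*(-167))/(-167)) - 31130 = (31549 + (⅐)*(-1/167)*(-2 + 9519)) - 31130 = (31549 + (⅐)*(-1/167)*9517) - 31130 = (31549 - 9517/1169) - 31130 = 36871264/1169 - 31130 = 480294/1169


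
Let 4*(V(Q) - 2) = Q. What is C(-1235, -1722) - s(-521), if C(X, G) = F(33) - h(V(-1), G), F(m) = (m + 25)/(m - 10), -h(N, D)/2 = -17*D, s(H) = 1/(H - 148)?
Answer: 900916901/15387 ≈ 58551.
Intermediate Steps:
V(Q) = 2 + Q/4
s(H) = 1/(-148 + H)
h(N, D) = 34*D (h(N, D) = -(-34)*D = 34*D)
F(m) = (25 + m)/(-10 + m)
C(X, G) = 58/23 - 34*G (C(X, G) = (25 + 33)/(-10 + 33) - 34*G = 58/23 - 34*G)
C(-1235, -1722) - s(-521) = (58/23 - 34*(-1722)) - 1/(-148 - 521) = (58/23 + 58548) - 1/(-669) = 1346662/23 - 1*(-1/669) = 1346662/23 + 1/669 = 900916901/15387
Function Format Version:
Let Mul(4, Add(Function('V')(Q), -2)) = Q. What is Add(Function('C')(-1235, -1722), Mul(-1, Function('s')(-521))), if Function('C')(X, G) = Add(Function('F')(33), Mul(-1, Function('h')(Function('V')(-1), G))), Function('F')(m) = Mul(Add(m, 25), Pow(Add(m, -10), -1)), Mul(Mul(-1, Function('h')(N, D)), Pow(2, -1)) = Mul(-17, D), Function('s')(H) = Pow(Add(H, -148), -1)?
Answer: Rational(900916901, 15387) ≈ 58551.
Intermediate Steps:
Function('V')(Q) = Add(2, Mul(Rational(1, 4), Q))
Function('s')(H) = Pow(Add(-148, H), -1)
Function('h')(N, D) = Mul(34, D) (Function('h')(N, D) = Mul(-2, Mul(-17, D)) = Mul(34, D))
Function('F')(m) = Mul(Pow(Add(-10, m), -1), Add(25, m)) (Function('F')(m) = Mul(Add(25, m), Pow(Add(-10, m), -1)) = Mul(Pow(Add(-10, m), -1), Add(25, m)))
Function('C')(X, G) = Add(Rational(58, 23), Mul(-34, G)) (Function('C')(X, G) = Add(Mul(Pow(Add(-10, 33), -1), Add(25, 33)), Mul(-1, Mul(34, G))) = Add(Mul(Pow(23, -1), 58), Mul(-34, G)) = Add(Mul(Rational(1, 23), 58), Mul(-34, G)) = Add(Rational(58, 23), Mul(-34, G)))
Add(Function('C')(-1235, -1722), Mul(-1, Function('s')(-521))) = Add(Add(Rational(58, 23), Mul(-34, -1722)), Mul(-1, Pow(Add(-148, -521), -1))) = Add(Add(Rational(58, 23), 58548), Mul(-1, Pow(-669, -1))) = Add(Rational(1346662, 23), Mul(-1, Rational(-1, 669))) = Add(Rational(1346662, 23), Rational(1, 669)) = Rational(900916901, 15387)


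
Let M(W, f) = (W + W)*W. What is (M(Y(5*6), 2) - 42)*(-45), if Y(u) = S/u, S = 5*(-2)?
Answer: 1880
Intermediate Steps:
S = -10
Y(u) = -10/u
M(W, f) = 2*W**2 (M(W, f) = (2*W)*W = 2*W**2)
(M(Y(5*6), 2) - 42)*(-45) = (2*(-10/(5*6))**2 - 42)*(-45) = (2*(-10/30)**2 - 42)*(-45) = (2*(-10*1/30)**2 - 42)*(-45) = (2*(-1/3)**2 - 42)*(-45) = (2*(1/9) - 42)*(-45) = (2/9 - 42)*(-45) = -376/9*(-45) = 1880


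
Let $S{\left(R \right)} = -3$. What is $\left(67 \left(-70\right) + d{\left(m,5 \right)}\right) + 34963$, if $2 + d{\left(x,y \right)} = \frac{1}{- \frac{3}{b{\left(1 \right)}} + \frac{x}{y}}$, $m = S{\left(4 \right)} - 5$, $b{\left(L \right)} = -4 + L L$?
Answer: $\frac{90808}{3} \approx 30269.0$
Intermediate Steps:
$b{\left(L \right)} = -4 + L^{2}$
$m = -8$ ($m = -3 - 5 = -8$)
$d{\left(x,y \right)} = -2 + \frac{1}{1 + \frac{x}{y}}$ ($d{\left(x,y \right)} = -2 + \frac{1}{- \frac{3}{-4 + 1^{2}} + \frac{x}{y}} = -2 + \frac{1}{- \frac{3}{-4 + 1} + \frac{x}{y}} = -2 + \frac{1}{- \frac{3}{-3} + \frac{x}{y}} = -2 + \frac{1}{\left(-3\right) \left(- \frac{1}{3}\right) + \frac{x}{y}} = -2 + \frac{1}{1 + \frac{x}{y}}$)
$\left(67 \left(-70\right) + d{\left(m,5 \right)}\right) + 34963 = \left(67 \left(-70\right) + \frac{\left(-1\right) 5 - -16}{-8 + 5}\right) + 34963 = \left(-4690 + \frac{-5 + 16}{-3}\right) + 34963 = \left(-4690 - \frac{11}{3}\right) + 34963 = - \frac{14081}{3} + 34963 = \frac{90808}{3}$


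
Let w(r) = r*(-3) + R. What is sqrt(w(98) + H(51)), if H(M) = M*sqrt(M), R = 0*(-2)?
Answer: sqrt(-294 + 51*sqrt(51)) ≈ 8.3793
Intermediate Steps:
R = 0
H(M) = M**(3/2)
w(r) = -3*r (w(r) = r*(-3) + 0 = -3*r + 0 = -3*r)
sqrt(w(98) + H(51)) = sqrt(-3*98 + 51**(3/2)) = sqrt(-294 + 51*sqrt(51))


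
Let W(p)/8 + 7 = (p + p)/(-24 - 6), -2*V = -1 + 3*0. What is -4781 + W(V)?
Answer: -72559/15 ≈ -4837.3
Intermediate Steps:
V = 1/2 (V = -(-1 + 3*0)/2 = -(-1 + 0)/2 = -1/2*(-1) = 1/2 ≈ 0.50000)
W(p) = -56 - 8*p/15 (W(p) = -56 + 8*((p + p)/(-24 - 6)) = -56 + 8*((2*p)/(-30)) = -56 + 8*((2*p)*(-1/30)) = -56 + 8*(-p/15) = -56 - 8*p/15)
-4781 + W(V) = -4781 + (-56 - 8/15*1/2) = -4781 + (-56 - 4/15) = -4781 - 844/15 = -72559/15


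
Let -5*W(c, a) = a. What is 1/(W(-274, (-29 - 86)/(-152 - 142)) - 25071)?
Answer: -294/7370897 ≈ -3.9887e-5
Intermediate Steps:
W(c, a) = -a/5
1/(W(-274, (-29 - 86)/(-152 - 142)) - 25071) = 1/(-(-29 - 86)/(5*(-152 - 142)) - 25071) = 1/(-(-23)/(-294) - 25071) = 1/(-(-23)*(-1)/294 - 25071) = 1/(-1/5*115/294 - 25071) = 1/(-23/294 - 25071) = 1/(-7370897/294) = -294/7370897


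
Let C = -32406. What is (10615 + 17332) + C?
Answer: -4459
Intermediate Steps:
(10615 + 17332) + C = (10615 + 17332) - 32406 = 27947 - 32406 = -4459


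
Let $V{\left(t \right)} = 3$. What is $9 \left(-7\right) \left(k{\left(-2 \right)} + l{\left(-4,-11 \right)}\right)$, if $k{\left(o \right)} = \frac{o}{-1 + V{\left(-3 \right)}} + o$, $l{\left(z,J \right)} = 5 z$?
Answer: $1449$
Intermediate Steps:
$k{\left(o \right)} = \frac{3 o}{2}$ ($k{\left(o \right)} = \frac{o}{-1 + 3} + o = \frac{o}{2} + o = \frac{3 o}{2}$)
$9 \left(-7\right) \left(k{\left(-2 \right)} + l{\left(-4,-11 \right)}\right) = 9 \left(-7\right) \left(\frac{3}{2} \left(-2\right) + 5 \left(-4\right)\right) = - 63 \left(-3 - 20\right) = \left(-63\right) \left(-23\right) = 1449$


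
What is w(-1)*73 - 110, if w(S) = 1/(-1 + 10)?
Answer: -917/9 ≈ -101.89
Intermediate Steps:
w(S) = ⅑ (w(S) = 1/9 = ⅑)
w(-1)*73 - 110 = (⅑)*73 - 110 = 73/9 - 110 = -917/9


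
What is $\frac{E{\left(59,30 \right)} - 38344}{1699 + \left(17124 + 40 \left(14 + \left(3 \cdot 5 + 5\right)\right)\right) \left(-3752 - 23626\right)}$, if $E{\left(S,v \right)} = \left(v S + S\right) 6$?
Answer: $\frac{27370}{506053253} \approx 5.4085 \cdot 10^{-5}$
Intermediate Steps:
$E{\left(S,v \right)} = 6 S + 6 S v$ ($E{\left(S,v \right)} = \left(S v + S\right) 6 = \left(S + S v\right) 6 = 6 S + 6 S v$)
$\frac{E{\left(59,30 \right)} - 38344}{1699 + \left(17124 + 40 \left(14 + \left(3 \cdot 5 + 5\right)\right)\right) \left(-3752 - 23626\right)} = \frac{6 \cdot 59 \left(1 + 30\right) - 38344}{1699 + \left(17124 + 40 \left(14 + \left(3 \cdot 5 + 5\right)\right)\right) \left(-3752 - 23626\right)} = \frac{6 \cdot 59 \cdot 31 - 38344}{1699 + \left(17124 + 40 \left(14 + \left(15 + 5\right)\right)\right) \left(-27378\right)} = \frac{10974 - 38344}{1699 + \left(17124 + 40 \left(14 + 20\right)\right) \left(-27378\right)} = - \frac{27370}{1699 + \left(17124 + 40 \cdot 34\right) \left(-27378\right)} = - \frac{27370}{1699 + \left(17124 + 1360\right) \left(-27378\right)} = - \frac{27370}{1699 + 18484 \left(-27378\right)} = - \frac{27370}{1699 - 506054952} = - \frac{27370}{-506053253} = \left(-27370\right) \left(- \frac{1}{506053253}\right) = \frac{27370}{506053253}$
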